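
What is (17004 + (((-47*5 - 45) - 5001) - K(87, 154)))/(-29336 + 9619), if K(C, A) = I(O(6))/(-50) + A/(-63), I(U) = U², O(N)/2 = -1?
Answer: -2638243/4436325 ≈ -0.59469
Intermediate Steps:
O(N) = -2 (O(N) = 2*(-1) = -2)
K(C, A) = -2/25 - A/63 (K(C, A) = (-2)²/(-50) + A/(-63) = 4*(-1/50) + A*(-1/63) = -2/25 - A/63)
(17004 + (((-47*5 - 45) - 5001) - K(87, 154)))/(-29336 + 9619) = (17004 + (((-47*5 - 45) - 5001) - (-2/25 - 1/63*154)))/(-29336 + 9619) = (17004 + (((-235 - 45) - 5001) - (-2/25 - 22/9)))/(-19717) = (17004 + ((-280 - 5001) - 1*(-568/225)))*(-1/19717) = (17004 + (-5281 + 568/225))*(-1/19717) = (17004 - 1187657/225)*(-1/19717) = (2638243/225)*(-1/19717) = -2638243/4436325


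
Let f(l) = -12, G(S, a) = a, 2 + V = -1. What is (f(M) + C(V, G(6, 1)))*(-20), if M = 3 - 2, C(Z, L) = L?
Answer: 220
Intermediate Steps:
V = -3 (V = -2 - 1 = -3)
M = 1
(f(M) + C(V, G(6, 1)))*(-20) = (-12 + 1)*(-20) = -11*(-20) = 220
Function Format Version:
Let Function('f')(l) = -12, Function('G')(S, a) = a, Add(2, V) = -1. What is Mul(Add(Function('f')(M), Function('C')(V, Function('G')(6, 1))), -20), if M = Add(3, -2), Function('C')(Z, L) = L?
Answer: 220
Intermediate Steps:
V = -3 (V = Add(-2, -1) = -3)
M = 1
Mul(Add(Function('f')(M), Function('C')(V, Function('G')(6, 1))), -20) = Mul(Add(-12, 1), -20) = Mul(-11, -20) = 220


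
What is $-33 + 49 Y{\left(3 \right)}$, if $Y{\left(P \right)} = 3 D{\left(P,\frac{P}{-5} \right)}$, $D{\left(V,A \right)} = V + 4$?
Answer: $996$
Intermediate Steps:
$D{\left(V,A \right)} = 4 + V$
$Y{\left(P \right)} = 12 + 3 P$ ($Y{\left(P \right)} = 3 \left(4 + P\right) = 12 + 3 P$)
$-33 + 49 Y{\left(3 \right)} = -33 + 49 \left(12 + 3 \cdot 3\right) = -33 + 49 \left(12 + 9\right) = -33 + 49 \cdot 21 = -33 + 1029 = 996$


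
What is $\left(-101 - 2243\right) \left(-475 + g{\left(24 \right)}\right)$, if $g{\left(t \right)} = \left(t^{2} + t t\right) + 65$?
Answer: $-1739248$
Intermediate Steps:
$g{\left(t \right)} = 65 + 2 t^{2}$ ($g{\left(t \right)} = \left(t^{2} + t^{2}\right) + 65 = 2 t^{2} + 65 = 65 + 2 t^{2}$)
$\left(-101 - 2243\right) \left(-475 + g{\left(24 \right)}\right) = \left(-101 - 2243\right) \left(-475 + \left(65 + 2 \cdot 24^{2}\right)\right) = - 2344 \left(-475 + \left(65 + 2 \cdot 576\right)\right) = - 2344 \left(-475 + \left(65 + 1152\right)\right) = - 2344 \left(-475 + 1217\right) = \left(-2344\right) 742 = -1739248$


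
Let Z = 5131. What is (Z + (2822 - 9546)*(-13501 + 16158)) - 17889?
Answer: -17878426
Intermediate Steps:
(Z + (2822 - 9546)*(-13501 + 16158)) - 17889 = (5131 + (2822 - 9546)*(-13501 + 16158)) - 17889 = (5131 - 6724*2657) - 17889 = (5131 - 17865668) - 17889 = -17860537 - 17889 = -17878426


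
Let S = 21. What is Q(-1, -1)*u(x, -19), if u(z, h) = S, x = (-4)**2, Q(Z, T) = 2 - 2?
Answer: 0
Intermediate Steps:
Q(Z, T) = 0
x = 16
u(z, h) = 21
Q(-1, -1)*u(x, -19) = 0*21 = 0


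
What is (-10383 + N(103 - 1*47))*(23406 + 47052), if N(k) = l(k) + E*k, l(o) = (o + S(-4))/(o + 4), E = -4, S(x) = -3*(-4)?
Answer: -3736340768/5 ≈ -7.4727e+8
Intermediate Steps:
S(x) = 12
l(o) = (12 + o)/(4 + o) (l(o) = (o + 12)/(o + 4) = (12 + o)/(4 + o))
N(k) = -4*k + (12 + k)/(4 + k) (N(k) = (12 + k)/(4 + k) - 4*k = -4*k + (12 + k)/(4 + k))
(-10383 + N(103 - 1*47))*(23406 + 47052) = (-10383 + (12 + (103 - 1*47) - 4*(103 - 1*47)*(4 + (103 - 1*47)))/(4 + (103 - 1*47)))*(23406 + 47052) = (-10383 + (12 + (103 - 47) - 4*(103 - 47)*(4 + (103 - 47)))/(4 + (103 - 47)))*70458 = (-10383 + (12 + 56 - 4*56*(4 + 56))/(4 + 56))*70458 = (-10383 + (12 + 56 - 4*56*60)/60)*70458 = (-10383 + (12 + 56 - 13440)/60)*70458 = (-10383 + (1/60)*(-13372))*70458 = (-10383 - 3343/15)*70458 = -159088/15*70458 = -3736340768/5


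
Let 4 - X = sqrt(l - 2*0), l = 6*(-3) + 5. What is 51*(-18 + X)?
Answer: -714 - 51*I*sqrt(13) ≈ -714.0 - 183.88*I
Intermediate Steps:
l = -13 (l = -18 + 5 = -13)
X = 4 - I*sqrt(13) (X = 4 - sqrt(-13 - 2*0) = 4 - sqrt(-13 + 0) = 4 - sqrt(-13) = 4 - I*sqrt(13) ≈ 4.0 - 3.6056*I)
51*(-18 + X) = 51*(-18 + (4 - I*sqrt(13))) = 51*(-14 - I*sqrt(13)) = -714 - 51*I*sqrt(13)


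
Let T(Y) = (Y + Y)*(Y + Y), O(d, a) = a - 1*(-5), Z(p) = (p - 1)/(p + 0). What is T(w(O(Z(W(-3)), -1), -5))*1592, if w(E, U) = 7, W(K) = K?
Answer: 312032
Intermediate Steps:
Z(p) = (-1 + p)/p
O(d, a) = 5 + a (O(d, a) = a + 5 = 5 + a)
T(Y) = 4*Y² (T(Y) = (2*Y)*(2*Y) = 4*Y²)
T(w(O(Z(W(-3)), -1), -5))*1592 = (4*7²)*1592 = (4*49)*1592 = 196*1592 = 312032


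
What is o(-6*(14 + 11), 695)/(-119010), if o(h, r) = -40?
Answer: 4/11901 ≈ 0.00033611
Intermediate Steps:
o(-6*(14 + 11), 695)/(-119010) = -40/(-119010) = -40*(-1/119010) = 4/11901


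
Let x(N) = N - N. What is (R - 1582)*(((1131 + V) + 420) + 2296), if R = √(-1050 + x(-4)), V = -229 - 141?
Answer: -5500614 + 17385*I*√42 ≈ -5.5006e+6 + 1.1267e+5*I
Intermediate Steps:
x(N) = 0
V = -370
R = 5*I*√42 (R = √(-1050 + 0) = √(-1050) = 5*I*√42 ≈ 32.404*I)
(R - 1582)*(((1131 + V) + 420) + 2296) = (5*I*√42 - 1582)*(((1131 - 370) + 420) + 2296) = (-1582 + 5*I*√42)*((761 + 420) + 2296) = (-1582 + 5*I*√42)*(1181 + 2296) = (-1582 + 5*I*√42)*3477 = -5500614 + 17385*I*√42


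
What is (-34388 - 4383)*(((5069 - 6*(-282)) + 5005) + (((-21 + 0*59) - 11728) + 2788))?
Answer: -108752655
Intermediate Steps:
(-34388 - 4383)*(((5069 - 6*(-282)) + 5005) + (((-21 + 0*59) - 11728) + 2788)) = -38771*(((5069 + 1692) + 5005) + (((-21 + 0) - 11728) + 2788)) = -38771*((6761 + 5005) + ((-21 - 11728) + 2788)) = -38771*(11766 + (-11749 + 2788)) = -38771*(11766 - 8961) = -38771*2805 = -108752655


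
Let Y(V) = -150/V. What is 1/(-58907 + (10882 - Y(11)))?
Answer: -11/528125 ≈ -2.0828e-5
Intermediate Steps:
1/(-58907 + (10882 - Y(11))) = 1/(-58907 + (10882 - (-150)/11)) = 1/(-58907 + (10882 - 1*(-150/11))) = 1/(-58907 + (10882 + 150/11)) = 1/(-58907 + 119852/11) = 1/(-528125/11) = -11/528125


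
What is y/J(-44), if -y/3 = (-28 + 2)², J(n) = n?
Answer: 507/11 ≈ 46.091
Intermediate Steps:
y = -2028 (y = -3*(-28 + 2)² = -3*(-26)² = -3*676 = -2028)
y/J(-44) = -2028/(-44) = -2028*(-1/44) = 507/11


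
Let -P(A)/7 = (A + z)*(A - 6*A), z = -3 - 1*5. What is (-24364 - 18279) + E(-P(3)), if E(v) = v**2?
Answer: 232982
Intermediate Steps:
z = -8 (z = -3 - 5 = -8)
P(A) = 35*A*(-8 + A) (P(A) = -7*(A - 8)*(A - 6*A) = -7*(-8 + A)*(-5*A) = -(-35)*A*(-8 + A) = 35*A*(-8 + A))
(-24364 - 18279) + E(-P(3)) = (-24364 - 18279) + (-35*3*(-8 + 3))**2 = -42643 + (-35*3*(-5))**2 = -42643 + (-1*(-525))**2 = -42643 + 525**2 = -42643 + 275625 = 232982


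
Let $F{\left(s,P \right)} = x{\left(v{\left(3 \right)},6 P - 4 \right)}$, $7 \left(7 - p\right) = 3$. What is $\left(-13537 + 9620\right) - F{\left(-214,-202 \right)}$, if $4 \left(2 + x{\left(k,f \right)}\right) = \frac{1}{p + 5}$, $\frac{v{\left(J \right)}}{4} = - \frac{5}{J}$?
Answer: $- \frac{1268467}{324} \approx -3915.0$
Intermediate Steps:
$p = \frac{46}{7}$ ($p = 7 - \frac{3}{7} = \frac{46}{7} \approx 6.5714$)
$v{\left(J \right)} = - \frac{20}{J}$ ($v{\left(J \right)} = 4 \left(- \frac{5}{J}\right) = - \frac{20}{J}$)
$x{\left(k,f \right)} = - \frac{641}{324}$ ($x{\left(k,f \right)} = -2 + \frac{1}{4 \left(\frac{46}{7} + 5\right)} = -2 + \frac{1}{4 \cdot \frac{81}{7}} = -2 + \frac{1}{4} \cdot \frac{7}{81} = -2 + \frac{7}{324} = - \frac{641}{324}$)
$F{\left(s,P \right)} = - \frac{641}{324}$
$\left(-13537 + 9620\right) - F{\left(-214,-202 \right)} = \left(-13537 + 9620\right) - - \frac{641}{324} = -3917 + \frac{641}{324} = - \frac{1268467}{324}$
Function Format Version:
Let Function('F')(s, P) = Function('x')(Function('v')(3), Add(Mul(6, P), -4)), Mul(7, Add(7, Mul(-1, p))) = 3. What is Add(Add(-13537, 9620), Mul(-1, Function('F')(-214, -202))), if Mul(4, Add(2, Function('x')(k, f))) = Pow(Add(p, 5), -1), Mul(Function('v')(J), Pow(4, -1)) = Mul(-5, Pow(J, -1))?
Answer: Rational(-1268467, 324) ≈ -3915.0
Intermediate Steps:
p = Rational(46, 7) (p = Add(7, Mul(Rational(-1, 7), 3)) = Add(7, Rational(-3, 7)) = Rational(46, 7) ≈ 6.5714)
Function('v')(J) = Mul(-20, Pow(J, -1)) (Function('v')(J) = Mul(4, Mul(-5, Pow(J, -1))) = Mul(-20, Pow(J, -1)))
Function('x')(k, f) = Rational(-641, 324) (Function('x')(k, f) = Add(-2, Mul(Rational(1, 4), Pow(Add(Rational(46, 7), 5), -1))) = Add(-2, Mul(Rational(1, 4), Pow(Rational(81, 7), -1))) = Add(-2, Mul(Rational(1, 4), Rational(7, 81))) = Add(-2, Rational(7, 324)) = Rational(-641, 324))
Function('F')(s, P) = Rational(-641, 324)
Add(Add(-13537, 9620), Mul(-1, Function('F')(-214, -202))) = Add(Add(-13537, 9620), Mul(-1, Rational(-641, 324))) = Add(-3917, Rational(641, 324)) = Rational(-1268467, 324)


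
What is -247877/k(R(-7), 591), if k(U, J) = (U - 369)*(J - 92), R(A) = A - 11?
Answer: 247877/193113 ≈ 1.2836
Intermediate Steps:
R(A) = -11 + A
k(U, J) = (-369 + U)*(-92 + J)
-247877/k(R(-7), 591) = -247877/(33948 - 369*591 - 92*(-11 - 7) + 591*(-11 - 7)) = -247877/(33948 - 218079 - 92*(-18) + 591*(-18)) = -247877/(33948 - 218079 + 1656 - 10638) = -247877/(-193113) = -247877*(-1/193113) = 247877/193113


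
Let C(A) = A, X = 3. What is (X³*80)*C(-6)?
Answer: -12960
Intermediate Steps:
(X³*80)*C(-6) = (3³*80)*(-6) = (27*80)*(-6) = 2160*(-6) = -12960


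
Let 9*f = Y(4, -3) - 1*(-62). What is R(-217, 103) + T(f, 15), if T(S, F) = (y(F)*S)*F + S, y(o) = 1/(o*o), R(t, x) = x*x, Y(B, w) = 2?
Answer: 1433239/135 ≈ 10617.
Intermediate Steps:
R(t, x) = x²
f = 64/9 (f = (2 - 1*(-62))/9 = (2 + 62)/9 = (⅑)*64 = 64/9 ≈ 7.1111)
y(o) = o⁻² (y(o) = 1/(o²) = o⁻²)
T(S, F) = S + S/F (T(S, F) = (S/F²)*F + S = S/F + S = S + S/F)
R(-217, 103) + T(f, 15) = 103² + (64/9 + (64/9)/15) = 10609 + (64/9 + (64/9)*(1/15)) = 10609 + (64/9 + 64/135) = 10609 + 1024/135 = 1433239/135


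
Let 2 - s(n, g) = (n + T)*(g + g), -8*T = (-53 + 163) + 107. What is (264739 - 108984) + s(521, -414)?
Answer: 1129371/2 ≈ 5.6469e+5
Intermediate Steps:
T = -217/8 (T = -((-53 + 163) + 107)/8 = -(110 + 107)/8 = -1/8*217 = -217/8 ≈ -27.125)
s(n, g) = 2 - 2*g*(-217/8 + n) (s(n, g) = 2 - (n - 217/8)*(g + g) = 2 - (-217/8 + n)*2*g = 2 - 2*g*(-217/8 + n))
(264739 - 108984) + s(521, -414) = (264739 - 108984) + (2 + (217/4)*(-414) - 2*(-414)*521) = 155755 + (2 - 44919/2 + 431388) = 155755 + 817861/2 = 1129371/2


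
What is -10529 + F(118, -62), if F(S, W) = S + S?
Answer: -10293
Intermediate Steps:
F(S, W) = 2*S
-10529 + F(118, -62) = -10529 + 2*118 = -10529 + 236 = -10293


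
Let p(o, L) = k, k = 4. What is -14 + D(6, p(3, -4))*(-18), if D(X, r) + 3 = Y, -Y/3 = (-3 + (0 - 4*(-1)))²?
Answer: 94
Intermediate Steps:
p(o, L) = 4
Y = -3 (Y = -3*(-3 + (0 - 4*(-1)))² = -3*(-3 + (0 + 4))² = -3*(-3 + 4)² = -3*1² = -3*1 = -3)
D(X, r) = -6 (D(X, r) = -3 - 3 = -6)
-14 + D(6, p(3, -4))*(-18) = -14 - 6*(-18) = -14 + 108 = 94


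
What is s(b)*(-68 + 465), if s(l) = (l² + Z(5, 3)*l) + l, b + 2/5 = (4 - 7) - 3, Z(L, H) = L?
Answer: 25408/25 ≈ 1016.3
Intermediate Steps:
b = -32/5 (b = -⅖ + ((4 - 7) - 3) = -⅖ + (-3 - 3) = -⅖ - 6 = -32/5 ≈ -6.4000)
s(l) = l² + 6*l (s(l) = (l² + 5*l) + l = l² + 6*l)
s(b)*(-68 + 465) = (-32*(6 - 32/5)/5)*(-68 + 465) = -32/5*(-⅖)*397 = (64/25)*397 = 25408/25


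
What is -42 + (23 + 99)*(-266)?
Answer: -32494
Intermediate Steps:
-42 + (23 + 99)*(-266) = -42 + 122*(-266) = -42 - 32452 = -32494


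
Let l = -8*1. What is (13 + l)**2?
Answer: 25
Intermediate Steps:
l = -8
(13 + l)**2 = (13 - 8)**2 = 5**2 = 25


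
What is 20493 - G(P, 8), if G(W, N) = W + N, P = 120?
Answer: 20365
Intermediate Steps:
G(W, N) = N + W
20493 - G(P, 8) = 20493 - (8 + 120) = 20493 - 1*128 = 20493 - 128 = 20365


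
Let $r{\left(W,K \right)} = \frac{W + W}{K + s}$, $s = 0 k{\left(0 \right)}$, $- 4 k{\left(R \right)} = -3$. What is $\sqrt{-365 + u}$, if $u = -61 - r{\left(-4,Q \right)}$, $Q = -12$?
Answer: $\frac{16 i \sqrt{15}}{3} \approx 20.656 i$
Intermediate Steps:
$k{\left(R \right)} = \frac{3}{4}$ ($k{\left(R \right)} = \left(- \frac{1}{4}\right) \left(-3\right) = \frac{3}{4}$)
$s = 0$ ($s = 0 \cdot \frac{3}{4} = 0$)
$r{\left(W,K \right)} = \frac{2 W}{K}$ ($r{\left(W,K \right)} = \frac{W + W}{K + 0} = \frac{2 W}{K}$)
$u = - \frac{185}{3}$ ($u = -61 - 2 \left(-4\right) \frac{1}{-12} = -61 - 2 \left(-4\right) \left(- \frac{1}{12}\right) = -61 - \frac{2}{3} = - \frac{185}{3} \approx -61.667$)
$\sqrt{-365 + u} = \sqrt{-365 - \frac{185}{3}} = \sqrt{- \frac{1280}{3}} = \frac{16 i \sqrt{15}}{3}$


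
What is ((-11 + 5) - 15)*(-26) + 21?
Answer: 567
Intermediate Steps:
((-11 + 5) - 15)*(-26) + 21 = (-6 - 15)*(-26) + 21 = -21*(-26) + 21 = 546 + 21 = 567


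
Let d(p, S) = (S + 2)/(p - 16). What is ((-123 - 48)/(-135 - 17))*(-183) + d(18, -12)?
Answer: -1687/8 ≈ -210.88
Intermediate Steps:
d(p, S) = (2 + S)/(-16 + p)
((-123 - 48)/(-135 - 17))*(-183) + d(18, -12) = ((-123 - 48)/(-135 - 17))*(-183) + (2 - 12)/(-16 + 18) = -171/(-152)*(-183) - 10/2 = -171*(-1/152)*(-183) + (1/2)*(-10) = (9/8)*(-183) - 5 = -1647/8 - 5 = -1687/8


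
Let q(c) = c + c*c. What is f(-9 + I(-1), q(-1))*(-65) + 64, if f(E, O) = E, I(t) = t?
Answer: 714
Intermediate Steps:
q(c) = c + c**2
f(-9 + I(-1), q(-1))*(-65) + 64 = (-9 - 1)*(-65) + 64 = -10*(-65) + 64 = 650 + 64 = 714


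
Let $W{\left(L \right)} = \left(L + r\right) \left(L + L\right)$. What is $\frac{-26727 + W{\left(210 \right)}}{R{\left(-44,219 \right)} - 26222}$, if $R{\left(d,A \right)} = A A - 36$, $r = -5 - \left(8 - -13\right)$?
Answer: $\frac{50553}{21703} \approx 2.3293$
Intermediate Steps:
$r = -26$ ($r = -5 - \left(8 + 13\right) = -5 - 21 = -26$)
$W{\left(L \right)} = 2 L \left(-26 + L\right)$ ($W{\left(L \right)} = \left(L - 26\right) \left(L + L\right) = \left(-26 + L\right) 2 L = 2 L \left(-26 + L\right)$)
$R{\left(d,A \right)} = -36 + A^{2}$ ($R{\left(d,A \right)} = A^{2} - 36 = -36 + A^{2}$)
$\frac{-26727 + W{\left(210 \right)}}{R{\left(-44,219 \right)} - 26222} = \frac{-26727 + 2 \cdot 210 \left(-26 + 210\right)}{\left(-36 + 219^{2}\right) - 26222} = \frac{-26727 + 2 \cdot 210 \cdot 184}{\left(-36 + 47961\right) - 26222} = \frac{-26727 + 77280}{47925 - 26222} = \frac{50553}{21703}$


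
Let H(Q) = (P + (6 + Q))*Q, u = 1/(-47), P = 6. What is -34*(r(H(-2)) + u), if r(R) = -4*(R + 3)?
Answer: -108630/47 ≈ -2311.3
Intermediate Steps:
u = -1/47 ≈ -0.021277
H(Q) = Q*(12 + Q) (H(Q) = (6 + (6 + Q))*Q = (12 + Q)*Q = Q*(12 + Q))
r(R) = -12 - 4*R (r(R) = -4*(3 + R) = -12 - 4*R)
-34*(r(H(-2)) + u) = -34*((-12 - (-8)*(12 - 2)) - 1/47) = -34*((-12 - (-8)*10) - 1/47) = -34*((-12 - 4*(-20)) - 1/47) = -34*((-12 + 80) - 1/47) = -34*(68 - 1/47) = -34*3195/47 = -108630/47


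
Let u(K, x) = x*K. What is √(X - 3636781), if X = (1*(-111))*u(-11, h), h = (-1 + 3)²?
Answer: I*√3631897 ≈ 1905.8*I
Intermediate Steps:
h = 4 (h = 2² = 4)
u(K, x) = K*x
X = 4884 (X = (1*(-111))*(-11*4) = -111*(-44) = 4884)
√(X - 3636781) = √(4884 - 3636781) = √(-3631897) = I*√3631897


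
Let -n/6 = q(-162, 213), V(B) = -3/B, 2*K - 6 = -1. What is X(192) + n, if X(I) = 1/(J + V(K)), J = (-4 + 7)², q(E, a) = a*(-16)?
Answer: 797477/39 ≈ 20448.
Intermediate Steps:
K = 5/2 (K = 3 + (½)*(-1) = 3 - ½ = 5/2 ≈ 2.5000)
q(E, a) = -16*a
n = 20448 (n = -(-96)*213 = -6*(-3408) = 20448)
J = 9 (J = 3² = 9)
X(I) = 5/39 (X(I) = 1/(9 - 3/5/2) = 1/(9 - 3*⅖) = 1/(9 - 6/5) = 1/(39/5) = 5/39)
X(192) + n = 5/39 + 20448 = 797477/39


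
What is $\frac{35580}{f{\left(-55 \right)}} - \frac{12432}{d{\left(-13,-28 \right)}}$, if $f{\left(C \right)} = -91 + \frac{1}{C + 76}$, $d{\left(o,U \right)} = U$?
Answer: $\frac{10086}{191} \approx 52.806$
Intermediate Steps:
$f{\left(C \right)} = -91 + \frac{1}{76 + C}$
$\frac{35580}{f{\left(-55 \right)}} - \frac{12432}{d{\left(-13,-28 \right)}} = \frac{35580}{\frac{1}{76 - 55} \left(-6915 - -5005\right)} - \frac{12432}{-28} = \frac{35580}{\frac{1}{21} \left(-6915 + 5005\right)} - -444 = \frac{35580}{\frac{1}{21} \left(-1910\right)} + 444 = \frac{35580}{- \frac{1910}{21}} + 444 = 35580 \left(- \frac{21}{1910}\right) + 444 = - \frac{74718}{191} + 444 = \frac{10086}{191}$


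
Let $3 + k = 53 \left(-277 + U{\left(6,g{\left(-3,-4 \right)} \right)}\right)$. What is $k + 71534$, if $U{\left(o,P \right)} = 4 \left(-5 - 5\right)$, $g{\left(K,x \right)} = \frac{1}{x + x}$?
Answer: $54730$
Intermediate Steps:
$g{\left(K,x \right)} = \frac{1}{2 x}$
$U{\left(o,P \right)} = -40$ ($U{\left(o,P \right)} = 4 \left(-10\right) = -40$)
$k = -16804$ ($k = -3 + 53 \left(-277 - 40\right) = -3 + 53 \left(-317\right) = -3 - 16801 = -16804$)
$k + 71534 = -16804 + 71534 = 54730$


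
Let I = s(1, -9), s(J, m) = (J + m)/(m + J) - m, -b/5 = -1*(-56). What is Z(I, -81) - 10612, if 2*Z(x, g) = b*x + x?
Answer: -12007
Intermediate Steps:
b = -280 (b = -(-5)*(-56) = -5*56 = -280)
s(J, m) = 1 - m (s(J, m) = (J + m)/(J + m) - m = 1 - m)
I = 10 (I = 1 - 1*(-9) = 1 + 9 = 10)
Z(x, g) = -279*x/2 (Z(x, g) = (-280*x + x)/2 = (-279*x)/2 = -279*x/2)
Z(I, -81) - 10612 = -279/2*10 - 10612 = -1395 - 10612 = -12007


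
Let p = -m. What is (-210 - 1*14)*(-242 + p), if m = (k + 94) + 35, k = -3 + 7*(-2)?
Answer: 79296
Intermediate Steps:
k = -17 (k = -3 - 14 = -17)
m = 112 (m = (-17 + 94) + 35 = 77 + 35 = 112)
p = -112 (p = -1*112 = -112)
(-210 - 1*14)*(-242 + p) = (-210 - 1*14)*(-242 - 112) = (-210 - 14)*(-354) = -224*(-354) = 79296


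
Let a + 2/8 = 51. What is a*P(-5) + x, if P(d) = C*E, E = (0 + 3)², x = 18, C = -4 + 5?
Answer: 1899/4 ≈ 474.75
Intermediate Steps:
a = 203/4 (a = -¼ + 51 = 203/4 ≈ 50.750)
C = 1
E = 9 (E = 3² = 9)
P(d) = 9 (P(d) = 1*9 = 9)
a*P(-5) + x = (203/4)*9 + 18 = 1827/4 + 18 = 1899/4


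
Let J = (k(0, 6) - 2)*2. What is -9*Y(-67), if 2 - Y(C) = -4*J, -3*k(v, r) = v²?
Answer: 126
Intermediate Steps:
k(v, r) = -v²/3
J = -4 (J = (-⅓*0² - 2)*2 = (-⅓*0 - 2)*2 = (0 - 2)*2 = -2*2 = -4)
Y(C) = -14 (Y(C) = 2 - (-4)*(-4) = 2 - 1*16 = 2 - 16 = -14)
-9*Y(-67) = -9*(-14) = 126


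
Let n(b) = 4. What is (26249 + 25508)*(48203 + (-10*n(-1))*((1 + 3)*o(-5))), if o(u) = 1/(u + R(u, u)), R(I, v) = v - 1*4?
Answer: 17468039257/7 ≈ 2.4954e+9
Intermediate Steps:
R(I, v) = -4 + v (R(I, v) = v - 4 = -4 + v)
o(u) = 1/(-4 + 2*u) (o(u) = 1/(u + (-4 + u)) = 1/(-4 + 2*u))
(26249 + 25508)*(48203 + (-10*n(-1))*((1 + 3)*o(-5))) = (26249 + 25508)*(48203 + (-10*4)*((1 + 3)*(1/(2*(-2 - 5))))) = 51757*(48203 - 160*(½)/(-7)) = 51757*(48203 - 160*(½)*(-⅐)) = 51757*(48203 - 160*(-1)/14) = 51757*(48203 - 40*(-2/7)) = 51757*(48203 + 80/7) = 51757*(337501/7) = 17468039257/7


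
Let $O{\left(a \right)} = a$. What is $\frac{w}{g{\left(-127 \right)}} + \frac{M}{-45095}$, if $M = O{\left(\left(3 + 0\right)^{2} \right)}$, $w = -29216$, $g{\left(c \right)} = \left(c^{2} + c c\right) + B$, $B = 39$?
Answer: $- \frac{1317786193}{1456433215} \approx -0.9048$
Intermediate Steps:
$g{\left(c \right)} = 39 + 2 c^{2}$ ($g{\left(c \right)} = \left(c^{2} + c c\right) + 39 = \left(c^{2} + c^{2}\right) + 39 = 2 c^{2} + 39 = 39 + 2 c^{2}$)
$M = 9$ ($M = \left(3 + 0\right)^{2} = 3^{2} = 9$)
$\frac{w}{g{\left(-127 \right)}} + \frac{M}{-45095} = - \frac{29216}{39 + 2 \left(-127\right)^{2}} + \frac{9}{-45095} = - \frac{29216}{39 + 2 \cdot 16129} + 9 \left(- \frac{1}{45095}\right) = - \frac{29216}{39 + 32258} - \frac{9}{45095} = - \frac{29216}{32297} - \frac{9}{45095} = - \frac{1317786193}{1456433215}$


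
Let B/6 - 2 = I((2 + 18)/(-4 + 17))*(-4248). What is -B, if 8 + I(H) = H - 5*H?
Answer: -4689948/13 ≈ -3.6077e+5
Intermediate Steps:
I(H) = -8 - 4*H (I(H) = -8 + (H - 5*H) = -8 - 4*H)
B = 4689948/13 (B = 12 + 6*((-8 - 4*(2 + 18)/(-4 + 17))*(-4248)) = 12 + 6*((-8 - 80/13)*(-4248)) = 12 + 6*(-184/13*(-4248)) = 12 + 6*(781632/13) = 12 + 4689792/13 = 4689948/13 ≈ 3.6077e+5)
-B = -1*4689948/13 = -4689948/13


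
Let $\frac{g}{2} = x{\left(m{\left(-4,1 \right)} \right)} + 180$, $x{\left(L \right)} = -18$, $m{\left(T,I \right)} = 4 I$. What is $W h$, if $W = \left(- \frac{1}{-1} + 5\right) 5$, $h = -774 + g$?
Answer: $-13500$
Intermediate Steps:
$g = 324$ ($g = 2 \left(-18 + 180\right) = 2 \cdot 162 = 324$)
$h = -450$ ($h = -774 + 324 = -450$)
$W = 30$ ($W = \left(\left(-1\right) \left(-1\right) + 5\right) 5 = \left(1 + 5\right) 5 = 6 \cdot 5 = 30$)
$W h = 30 \left(-450\right) = -13500$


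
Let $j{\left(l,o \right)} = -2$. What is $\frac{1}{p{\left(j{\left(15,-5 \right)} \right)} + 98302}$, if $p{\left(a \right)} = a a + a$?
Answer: $\frac{1}{98304} \approx 1.0173 \cdot 10^{-5}$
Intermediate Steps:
$p{\left(a \right)} = a + a^{2}$ ($p{\left(a \right)} = a^{2} + a = a + a^{2}$)
$\frac{1}{p{\left(j{\left(15,-5 \right)} \right)} + 98302} = \frac{1}{- 2 \left(1 - 2\right) + 98302} = \frac{1}{\left(-2\right) \left(-1\right) + 98302} = \frac{1}{2 + 98302} = \frac{1}{98304}$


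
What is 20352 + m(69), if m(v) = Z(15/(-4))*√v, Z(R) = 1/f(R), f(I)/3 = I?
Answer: 20352 - 4*√69/45 ≈ 20351.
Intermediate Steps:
f(I) = 3*I
Z(R) = 1/(3*R)
m(v) = -4*√v/45 (m(v) = (1/(3*((15/(-4)))))*√v = (1/(3*((15*(-¼)))))*√v = (1/(3*(-15/4)))*√v = ((⅓)*(-4/15))*√v = -4*√v/45)
20352 + m(69) = 20352 - 4*√69/45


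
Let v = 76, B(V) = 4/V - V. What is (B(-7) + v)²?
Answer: 332929/49 ≈ 6794.5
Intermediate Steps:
B(V) = -V + 4/V
(B(-7) + v)² = ((-1*(-7) + 4/(-7)) + 76)² = ((7 + 4*(-⅐)) + 76)² = ((7 - 4/7) + 76)² = (45/7 + 76)² = (577/7)² = 332929/49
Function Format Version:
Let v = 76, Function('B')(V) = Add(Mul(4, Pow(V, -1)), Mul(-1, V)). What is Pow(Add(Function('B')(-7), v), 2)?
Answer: Rational(332929, 49) ≈ 6794.5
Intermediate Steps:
Function('B')(V) = Add(Mul(-1, V), Mul(4, Pow(V, -1)))
Pow(Add(Function('B')(-7), v), 2) = Pow(Add(Add(Mul(-1, -7), Mul(4, Pow(-7, -1))), 76), 2) = Pow(Add(Add(7, Mul(4, Rational(-1, 7))), 76), 2) = Pow(Add(Add(7, Rational(-4, 7)), 76), 2) = Pow(Add(Rational(45, 7), 76), 2) = Pow(Rational(577, 7), 2) = Rational(332929, 49)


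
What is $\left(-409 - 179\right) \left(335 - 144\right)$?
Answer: $-112308$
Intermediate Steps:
$\left(-409 - 179\right) \left(335 - 144\right) = \left(-409 - 179\right) 191 = \left(-588\right) 191 = -112308$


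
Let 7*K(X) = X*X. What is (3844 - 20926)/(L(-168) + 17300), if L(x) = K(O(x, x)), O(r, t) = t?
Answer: -8541/10666 ≈ -0.80077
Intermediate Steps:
K(X) = X²/7 (K(X) = (X*X)/7 = X²/7)
L(x) = x²/7
(3844 - 20926)/(L(-168) + 17300) = (3844 - 20926)/((⅐)*(-168)² + 17300) = -17082/((⅐)*28224 + 17300) = -17082/(4032 + 17300) = -17082/21332 = -17082*1/21332 = -8541/10666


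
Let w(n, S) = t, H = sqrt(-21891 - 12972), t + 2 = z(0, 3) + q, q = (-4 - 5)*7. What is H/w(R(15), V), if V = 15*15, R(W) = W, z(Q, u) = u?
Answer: -I*sqrt(34863)/62 ≈ -3.0116*I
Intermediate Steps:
q = -63 (q = -9*7 = -63)
V = 225
t = -62 (t = -2 + (3 - 63) = -2 - 60 = -62)
H = I*sqrt(34863) (H = sqrt(-34863) = I*sqrt(34863) ≈ 186.72*I)
w(n, S) = -62
H/w(R(15), V) = (I*sqrt(34863))/(-62) = (I*sqrt(34863))*(-1/62) = -I*sqrt(34863)/62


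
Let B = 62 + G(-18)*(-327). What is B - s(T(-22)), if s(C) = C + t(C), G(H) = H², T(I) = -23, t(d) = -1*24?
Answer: -105839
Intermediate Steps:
t(d) = -24
B = -105886 (B = 62 + (-18)²*(-327) = 62 + 324*(-327) = 62 - 105948 = -105886)
s(C) = -24 + C (s(C) = C - 24 = -24 + C)
B - s(T(-22)) = -105886 - (-24 - 23) = -105886 - 1*(-47) = -105886 + 47 = -105839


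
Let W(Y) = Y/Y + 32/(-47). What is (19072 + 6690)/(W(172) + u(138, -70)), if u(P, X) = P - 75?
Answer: 605407/1488 ≈ 406.86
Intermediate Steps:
u(P, X) = -75 + P
W(Y) = 15/47 (W(Y) = 1 + 32*(-1/47) = 1 - 32/47 = 15/47)
(19072 + 6690)/(W(172) + u(138, -70)) = (19072 + 6690)/(15/47 + (-75 + 138)) = 25762/(15/47 + 63) = 25762/(2976/47) = 25762*(47/2976) = 605407/1488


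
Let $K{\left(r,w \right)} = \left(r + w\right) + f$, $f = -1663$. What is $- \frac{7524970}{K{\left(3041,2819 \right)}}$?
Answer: $- \frac{7524970}{4197} \approx -1792.9$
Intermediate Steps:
$K{\left(r,w \right)} = -1663 + r + w$ ($K{\left(r,w \right)} = \left(r + w\right) - 1663 = -1663 + r + w$)
$- \frac{7524970}{K{\left(3041,2819 \right)}} = - \frac{7524970}{-1663 + 3041 + 2819} = - \frac{7524970}{4197}$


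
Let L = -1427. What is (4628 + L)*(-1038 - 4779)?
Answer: -18620217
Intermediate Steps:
(4628 + L)*(-1038 - 4779) = (4628 - 1427)*(-1038 - 4779) = 3201*(-5817) = -18620217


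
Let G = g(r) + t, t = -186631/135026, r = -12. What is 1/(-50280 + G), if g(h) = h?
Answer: -135026/6790914223 ≈ -1.9883e-5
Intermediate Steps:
t = -186631/135026 (t = -186631*1/135026 = -186631/135026 ≈ -1.3822)
G = -1806943/135026 (G = -12 - 186631/135026 = -1806943/135026 ≈ -13.382)
1/(-50280 + G) = 1/(-50280 - 1806943/135026) = 1/(-6790914223/135026) = -135026/6790914223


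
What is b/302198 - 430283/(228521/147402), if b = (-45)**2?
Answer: -19166779182380643/69058589158 ≈ -2.7754e+5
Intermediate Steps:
b = 2025
b/302198 - 430283/(228521/147402) = 2025/302198 - 430283/(228521/147402) = 2025*(1/302198) - 430283/(228521*(1/147402)) = 2025/302198 - 430283/228521/147402 = 2025/302198 - 430283*147402/228521 = 2025/302198 - 63424574766/228521 = -19166779182380643/69058589158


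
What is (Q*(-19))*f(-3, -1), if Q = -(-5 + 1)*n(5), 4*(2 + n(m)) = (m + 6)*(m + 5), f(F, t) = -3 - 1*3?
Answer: 11628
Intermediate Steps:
f(F, t) = -6 (f(F, t) = -3 - 3 = -6)
n(m) = -2 + (5 + m)*(6 + m)/4 (n(m) = -2 + ((m + 6)*(m + 5))/4 = -2 + ((6 + m)*(5 + m))/4 = -2 + ((5 + m)*(6 + m))/4 = -2 + (5 + m)*(6 + m)/4)
Q = 102 (Q = -(-5 + 1)*(11/2 + (1/4)*5**2 + (11/4)*5) = -(-4)*(11/2 + (1/4)*25 + 55/4) = -(-4)*(11/2 + 25/4 + 55/4) = -(-4)*51/2 = -1*(-102) = 102)
(Q*(-19))*f(-3, -1) = (102*(-19))*(-6) = -1938*(-6) = 11628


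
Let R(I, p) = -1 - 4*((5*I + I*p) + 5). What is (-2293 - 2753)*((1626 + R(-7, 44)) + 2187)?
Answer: -26057544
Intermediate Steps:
R(I, p) = -21 - 20*I - 4*I*p (R(I, p) = -1 - 4*(5 + 5*I + I*p) = -1 + (-20 - 20*I - 4*I*p) = -21 - 20*I - 4*I*p)
(-2293 - 2753)*((1626 + R(-7, 44)) + 2187) = (-2293 - 2753)*((1626 + (-21 - 20*(-7) - 4*(-7)*44)) + 2187) = -5046*((1626 + (-21 + 140 + 1232)) + 2187) = -5046*((1626 + 1351) + 2187) = -5046*(2977 + 2187) = -5046*5164 = -26057544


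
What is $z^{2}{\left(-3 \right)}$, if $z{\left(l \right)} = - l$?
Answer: $9$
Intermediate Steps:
$z^{2}{\left(-3 \right)} = \left(\left(-1\right) \left(-3\right)\right)^{2} = 3^{2} = 9$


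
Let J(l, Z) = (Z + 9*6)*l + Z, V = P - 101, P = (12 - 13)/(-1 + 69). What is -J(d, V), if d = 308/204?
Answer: 149122/867 ≈ 172.00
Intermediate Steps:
P = -1/68 ≈ -0.014706
d = 77/51 (d = 308*(1/204) = 77/51 ≈ 1.5098)
V = -6869/68 (V = -1/68 - 101 = -6869/68 ≈ -101.01)
J(l, Z) = Z + l*(54 + Z) (J(l, Z) = (Z + 54)*l + Z = (54 + Z)*l + Z = l*(54 + Z) + Z = Z + l*(54 + Z))
-J(d, V) = -(-6869/68 + 54*(77/51) - 6869/68*77/51) = -(-6869/68 + 1386/17 - 528913/3468) = -1*(-149122/867) = 149122/867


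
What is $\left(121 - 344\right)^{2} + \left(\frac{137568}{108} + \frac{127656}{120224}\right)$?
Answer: $\frac{6898371313}{135252} \approx 51004.0$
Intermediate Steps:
$\left(121 - 344\right)^{2} + \left(\frac{137568}{108} + \frac{127656}{120224}\right) = \left(-223\right)^{2} + \left(137568 \cdot \frac{1}{108} + 127656 \cdot \frac{1}{120224}\right) = 49729 + \left(\frac{11464}{9} + \frac{15957}{15028}\right) = 49729 + \frac{172424605}{135252} = \frac{6898371313}{135252}$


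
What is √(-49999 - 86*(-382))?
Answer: I*√17147 ≈ 130.95*I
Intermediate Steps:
√(-49999 - 86*(-382)) = √(-49999 + 32852) = √(-17147) = I*√17147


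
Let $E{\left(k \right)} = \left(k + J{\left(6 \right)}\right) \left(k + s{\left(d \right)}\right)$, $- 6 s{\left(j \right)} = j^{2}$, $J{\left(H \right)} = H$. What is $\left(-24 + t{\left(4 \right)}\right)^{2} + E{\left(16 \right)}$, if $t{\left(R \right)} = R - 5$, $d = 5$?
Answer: $\frac{2656}{3} \approx 885.33$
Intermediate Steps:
$t{\left(R \right)} = -5 + R$
$s{\left(j \right)} = - \frac{j^{2}}{6}$
$E{\left(k \right)} = \left(6 + k\right) \left(- \frac{25}{6} + k\right)$ ($E{\left(k \right)} = \left(k + 6\right) \left(k - \frac{5^{2}}{6}\right) = \left(6 + k\right) \left(k - \frac{25}{6}\right) = \left(6 + k\right) \left(- \frac{25}{6} + k\right)$)
$\left(-24 + t{\left(4 \right)}\right)^{2} + E{\left(16 \right)} = \left(-24 + \left(-5 + 4\right)\right)^{2} + \left(-25 + 16^{2} + \frac{11}{6} \cdot 16\right) = \left(-24 - 1\right)^{2} + \left(-25 + 256 + \frac{88}{3}\right) = \left(-25\right)^{2} + \frac{781}{3} = 625 + \frac{781}{3} = \frac{2656}{3}$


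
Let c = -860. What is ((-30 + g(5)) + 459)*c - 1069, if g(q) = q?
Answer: -374309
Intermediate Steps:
((-30 + g(5)) + 459)*c - 1069 = ((-30 + 5) + 459)*(-860) - 1069 = (-25 + 459)*(-860) - 1069 = 434*(-860) - 1069 = -373240 - 1069 = -374309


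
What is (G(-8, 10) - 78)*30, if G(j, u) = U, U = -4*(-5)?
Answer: -1740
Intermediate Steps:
U = 20
G(j, u) = 20
(G(-8, 10) - 78)*30 = (20 - 78)*30 = -58*30 = -1740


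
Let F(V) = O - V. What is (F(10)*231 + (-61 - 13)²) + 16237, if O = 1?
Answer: 19634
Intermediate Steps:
F(V) = 1 - V
(F(10)*231 + (-61 - 13)²) + 16237 = ((1 - 1*10)*231 + (-61 - 13)²) + 16237 = ((1 - 10)*231 + (-74)²) + 16237 = (-9*231 + 5476) + 16237 = (-2079 + 5476) + 16237 = 3397 + 16237 = 19634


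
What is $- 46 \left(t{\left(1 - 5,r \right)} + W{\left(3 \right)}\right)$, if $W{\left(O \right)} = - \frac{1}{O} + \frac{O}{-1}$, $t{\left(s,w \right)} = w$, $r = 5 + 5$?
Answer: $- \frac{920}{3} \approx -306.67$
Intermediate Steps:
$r = 10$
$W{\left(O \right)} = - O - \frac{1}{O}$ ($W{\left(O \right)} = - \frac{1}{O} + O \left(-1\right) = - \frac{1}{O} - O = - O - \frac{1}{O}$)
$- 46 \left(t{\left(1 - 5,r \right)} + W{\left(3 \right)}\right) = - 46 \left(10 - \frac{10}{3}\right) = \left(-46\right) \frac{20}{3} = - \frac{920}{3}$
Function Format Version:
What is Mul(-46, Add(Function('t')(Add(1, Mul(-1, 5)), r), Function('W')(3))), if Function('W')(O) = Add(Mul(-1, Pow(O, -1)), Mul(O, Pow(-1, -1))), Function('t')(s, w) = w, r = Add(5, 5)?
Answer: Rational(-920, 3) ≈ -306.67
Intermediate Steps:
r = 10
Function('W')(O) = Add(Mul(-1, O), Mul(-1, Pow(O, -1))) (Function('W')(O) = Add(Mul(-1, Pow(O, -1)), Mul(O, -1)) = Add(Mul(-1, Pow(O, -1)), Mul(-1, O)) = Add(Mul(-1, O), Mul(-1, Pow(O, -1))))
Mul(-46, Add(Function('t')(Add(1, Mul(-1, 5)), r), Function('W')(3))) = Mul(-46, Add(10, Add(Mul(-1, 3), Mul(-1, Pow(3, -1))))) = Mul(-46, Add(10, Add(-3, Mul(-1, Rational(1, 3))))) = Mul(-46, Add(10, Add(-3, Rational(-1, 3)))) = Mul(-46, Add(10, Rational(-10, 3))) = Mul(-46, Rational(20, 3)) = Rational(-920, 3)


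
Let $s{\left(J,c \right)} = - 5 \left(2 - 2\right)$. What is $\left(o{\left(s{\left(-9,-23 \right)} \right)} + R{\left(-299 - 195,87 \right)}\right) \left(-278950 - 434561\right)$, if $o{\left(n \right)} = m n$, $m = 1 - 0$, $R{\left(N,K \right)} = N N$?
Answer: $-174122370396$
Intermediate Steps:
$R{\left(N,K \right)} = N^{2}$
$m = 1$ ($m = 1 + 0 = 1$)
$s{\left(J,c \right)} = 0$ ($s{\left(J,c \right)} = \left(-5\right) 0 = 0$)
$o{\left(n \right)} = n$ ($o{\left(n \right)} = 1 n = n$)
$\left(o{\left(s{\left(-9,-23 \right)} \right)} + R{\left(-299 - 195,87 \right)}\right) \left(-278950 - 434561\right) = \left(0 + \left(-299 - 195\right)^{2}\right) \left(-278950 - 434561\right) = \left(0 + \left(-494\right)^{2}\right) \left(-713511\right) = \left(0 + 244036\right) \left(-713511\right) = 244036 \left(-713511\right) = -174122370396$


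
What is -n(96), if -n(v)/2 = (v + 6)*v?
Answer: 19584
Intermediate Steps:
n(v) = -2*v*(6 + v) (n(v) = -2*(v + 6)*v = -2*(6 + v)*v = -2*v*(6 + v))
-n(96) = -(-2)*96*(6 + 96) = -(-2)*96*102 = -1*(-19584) = 19584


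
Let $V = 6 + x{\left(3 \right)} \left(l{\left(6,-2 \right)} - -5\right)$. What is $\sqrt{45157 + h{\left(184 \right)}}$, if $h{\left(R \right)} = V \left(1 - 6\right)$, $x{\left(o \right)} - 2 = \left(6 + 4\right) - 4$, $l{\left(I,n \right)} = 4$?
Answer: $\sqrt{44767} \approx 211.58$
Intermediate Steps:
$x{\left(o \right)} = 8$ ($x{\left(o \right)} = 2 + \left(\left(6 + 4\right) - 4\right) = 2 + \left(10 - 4\right) = 2 + 6 = 8$)
$V = 78$ ($V = 6 + 8 \left(4 - -5\right) = 6 + 8 \left(4 + 5\right) = 6 + 8 \cdot 9 = 6 + 72 = 78$)
$h{\left(R \right)} = -390$ ($h{\left(R \right)} = 78 \left(1 - 6\right) = 78 \left(-5\right) = -390$)
$\sqrt{45157 + h{\left(184 \right)}} = \sqrt{45157 - 390} = \sqrt{44767}$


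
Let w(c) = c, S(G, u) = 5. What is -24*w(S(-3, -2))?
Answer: -120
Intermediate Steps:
-24*w(S(-3, -2)) = -24*5 = -120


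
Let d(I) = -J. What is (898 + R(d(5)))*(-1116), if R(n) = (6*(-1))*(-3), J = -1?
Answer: -1022256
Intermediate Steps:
d(I) = 1 (d(I) = -1*(-1) = 1)
R(n) = 18 (R(n) = -6*(-3) = 18)
(898 + R(d(5)))*(-1116) = (898 + 18)*(-1116) = 916*(-1116) = -1022256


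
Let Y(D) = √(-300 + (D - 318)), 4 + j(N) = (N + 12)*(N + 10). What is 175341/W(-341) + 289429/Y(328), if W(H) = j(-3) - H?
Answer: 175341/400 - 289429*I*√290/290 ≈ 438.35 - 16996.0*I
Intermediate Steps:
j(N) = -4 + (10 + N)*(12 + N) (j(N) = -4 + (N + 12)*(N + 10) = -4 + (12 + N)*(10 + N) = -4 + (10 + N)*(12 + N))
Y(D) = √(-618 + D) (Y(D) = √(-300 + (-318 + D)) = √(-618 + D))
W(H) = 59 - H (W(H) = (116 + (-3)² + 22*(-3)) - H = (116 + 9 - 66) - H = 59 - H)
175341/W(-341) + 289429/Y(328) = 175341/(59 - 1*(-341)) + 289429/(√(-618 + 328)) = 175341/(59 + 341) + 289429/(√(-290)) = 175341/400 + 289429/((I*√290)) = 175341*(1/400) + 289429*(-I*√290/290) = 175341/400 - 289429*I*√290/290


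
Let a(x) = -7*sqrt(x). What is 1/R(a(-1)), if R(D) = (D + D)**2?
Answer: -1/196 ≈ -0.0051020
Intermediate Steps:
R(D) = 4*D**2 (R(D) = (2*D)**2 = 4*D**2)
1/R(a(-1)) = 1/(4*(-7*I)**2) = 1/(4*(-49)) = 1/(-196) = -1/196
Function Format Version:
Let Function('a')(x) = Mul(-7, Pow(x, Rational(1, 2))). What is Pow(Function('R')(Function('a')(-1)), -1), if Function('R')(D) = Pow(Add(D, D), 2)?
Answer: Rational(-1, 196) ≈ -0.0051020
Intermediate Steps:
Function('R')(D) = Mul(4, Pow(D, 2)) (Function('R')(D) = Pow(Mul(2, D), 2) = Mul(4, Pow(D, 2)))
Pow(Function('R')(Function('a')(-1)), -1) = Pow(Mul(4, Pow(Mul(-7, Pow(-1, Rational(1, 2))), 2)), -1) = Pow(Mul(4, Pow(Mul(-7, I), 2)), -1) = Pow(Mul(4, -49), -1) = Pow(-196, -1) = Rational(-1, 196)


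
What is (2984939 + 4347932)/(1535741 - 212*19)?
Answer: 7332871/1531713 ≈ 4.7874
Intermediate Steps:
(2984939 + 4347932)/(1535741 - 212*19) = 7332871/(1535741 - 4028) = 7332871/1531713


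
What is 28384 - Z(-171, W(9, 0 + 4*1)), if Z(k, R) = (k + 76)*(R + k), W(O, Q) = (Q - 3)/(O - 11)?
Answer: 24183/2 ≈ 12092.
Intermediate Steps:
W(O, Q) = (-3 + Q)/(-11 + O)
Z(k, R) = (76 + k)*(R + k)
28384 - Z(-171, W(9, 0 + 4*1)) = 28384 - ((-171)² + 76*((-3 + (0 + 4*1))/(-11 + 9)) + 76*(-171) + ((-3 + (0 + 4*1))/(-11 + 9))*(-171)) = 28384 - (29241 + 76*((-3 + (0 + 4))/(-2)) - 12996 + ((-3 + (0 + 4))/(-2))*(-171)) = 28384 - (29241 + 76*(-(-3 + 4)/2) - 12996 - (-3 + 4)/2*(-171)) = 28384 - (29241 + 76*(-½*1) - 12996 - ½*1*(-171)) = 28384 - (29241 + 76*(-½) - 12996 - ½*(-171)) = 28384 - (29241 - 38 - 12996 + 171/2) = 28384 - 1*32585/2 = 28384 - 32585/2 = 24183/2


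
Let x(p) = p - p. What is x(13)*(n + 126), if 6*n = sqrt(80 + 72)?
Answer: 0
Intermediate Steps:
x(p) = 0
n = sqrt(38)/3 (n = sqrt(80 + 72)/6 = sqrt(152)/6 = (2*sqrt(38))/6 = sqrt(38)/3 ≈ 2.0548)
x(13)*(n + 126) = 0*(sqrt(38)/3 + 126) = 0*(126 + sqrt(38)/3) = 0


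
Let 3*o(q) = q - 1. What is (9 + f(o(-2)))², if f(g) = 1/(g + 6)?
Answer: 2116/25 ≈ 84.640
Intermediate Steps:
o(q) = -⅓ + q/3 (o(q) = (q - 1)/3 = (-1 + q)/3 = -⅓ + q/3)
f(g) = 1/(6 + g)
(9 + f(o(-2)))² = (9 + 1/(6 + (-⅓ + (⅓)*(-2))))² = (9 + 1/(6 + (-⅓ - ⅔)))² = (9 + 1/(6 - 1))² = (9 + 1/5)² = (9 + ⅕)² = (46/5)² = 2116/25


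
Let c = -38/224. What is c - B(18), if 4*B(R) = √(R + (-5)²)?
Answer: -19/112 - √43/4 ≈ -1.8090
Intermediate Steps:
c = -19/112 (c = -38*1/224 = -19/112 ≈ -0.16964)
B(R) = √(25 + R)/4 (B(R) = √(R + (-5)²)/4 = √(R + 25)/4 = √(25 + R)/4)
c - B(18) = -19/112 - √(25 + 18)/4 = -19/112 - √43/4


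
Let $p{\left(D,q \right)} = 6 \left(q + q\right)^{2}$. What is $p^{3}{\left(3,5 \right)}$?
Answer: $216000000$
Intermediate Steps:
$p{\left(D,q \right)} = 24 q^{2}$ ($p{\left(D,q \right)} = 6 \left(2 q\right)^{2} = 6 \cdot 4 q^{2} = 24 q^{2}$)
$p^{3}{\left(3,5 \right)} = \left(24 \cdot 5^{2}\right)^{3} = \left(24 \cdot 25\right)^{3} = 600^{3} = 216000000$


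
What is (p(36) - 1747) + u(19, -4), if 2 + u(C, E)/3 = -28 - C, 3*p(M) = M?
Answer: -1882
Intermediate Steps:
p(M) = M/3
u(C, E) = -90 - 3*C (u(C, E) = -6 + 3*(-28 - C) = -6 + (-84 - 3*C) = -90 - 3*C)
(p(36) - 1747) + u(19, -4) = ((1/3)*36 - 1747) + (-90 - 3*19) = (12 - 1747) + (-90 - 57) = -1735 - 147 = -1882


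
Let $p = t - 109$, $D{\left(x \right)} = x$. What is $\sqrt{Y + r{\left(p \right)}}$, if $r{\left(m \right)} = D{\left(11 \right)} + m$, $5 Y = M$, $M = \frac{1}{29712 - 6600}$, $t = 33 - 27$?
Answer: $\frac{i \sqrt{34127175990}}{19260} \approx 9.5917 i$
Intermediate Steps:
$t = 6$ ($t = 33 - 27 = 6$)
$M = \frac{1}{23112} \approx 4.3268 \cdot 10^{-5}$
$Y = \frac{1}{115560}$ ($Y = \frac{1}{5} \cdot \frac{1}{23112} = \frac{1}{115560} \approx 8.6535 \cdot 10^{-6}$)
$p = -103$ ($p = 6 - 109 = -103$)
$r{\left(m \right)} = 11 + m$
$\sqrt{Y + r{\left(p \right)}} = \sqrt{\frac{1}{115560} + \left(11 - 103\right)} = \sqrt{\frac{1}{115560} - 92} = \sqrt{- \frac{10631519}{115560}} = \frac{i \sqrt{34127175990}}{19260}$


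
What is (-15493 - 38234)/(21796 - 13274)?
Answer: -53727/8522 ≈ -6.3045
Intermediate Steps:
(-15493 - 38234)/(21796 - 13274) = -53727/8522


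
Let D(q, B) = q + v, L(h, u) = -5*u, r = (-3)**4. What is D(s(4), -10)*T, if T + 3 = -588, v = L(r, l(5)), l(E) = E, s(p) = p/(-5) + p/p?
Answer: 73284/5 ≈ 14657.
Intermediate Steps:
r = 81
s(p) = 1 - p/5 (s(p) = p*(-1/5) + 1 = -p/5 + 1 = 1 - p/5)
v = -25 (v = -5*5 = -25)
D(q, B) = -25 + q (D(q, B) = q - 25 = -25 + q)
T = -591 (T = -3 - 588 = -591)
D(s(4), -10)*T = (-25 + (1 - 1/5*4))*(-591) = (-25 + (1 - 4/5))*(-591) = (-25 + 1/5)*(-591) = -124/5*(-591) = 73284/5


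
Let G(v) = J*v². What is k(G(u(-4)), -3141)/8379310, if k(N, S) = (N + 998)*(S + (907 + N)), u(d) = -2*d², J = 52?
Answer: 1383652722/4189655 ≈ 330.25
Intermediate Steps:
G(v) = 52*v²
k(N, S) = (998 + N)*(907 + N + S)
k(G(u(-4)), -3141)/8379310 = (905186 + (52*(-2*(-4)²)²)² + 998*(-3141) + 1905*(52*(-2*(-4)²)²) + (52*(-2*(-4)²)²)*(-3141))/8379310 = (905186 + (52*(-2*16)²)² - 3134718 + 1905*(52*(-2*16)²) + (52*(-2*16)²)*(-3141))*(1/8379310) = (905186 + (52*(-32)²)² - 3134718 + 1905*(52*(-32)²) + (52*(-32)²)*(-3141))*(1/8379310) = (905186 + (52*1024)² - 3134718 + 1905*(52*1024) + (52*1024)*(-3141))*(1/8379310) = (905186 + 53248² - 3134718 + 1905*53248 + 53248*(-3141))*(1/8379310) = (905186 + 2835349504 - 3134718 + 101437440 - 167251968)*(1/8379310) = 2767305444*(1/8379310) = 1383652722/4189655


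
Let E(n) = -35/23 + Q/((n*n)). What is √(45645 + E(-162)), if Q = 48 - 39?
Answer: √70407986929/1242 ≈ 213.64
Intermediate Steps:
Q = 9
E(n) = -35/23 + 9/n² (E(n) = -35/23 + 9/((n*n)) = -35*1/23 + 9/(n²) = -35/23 + 9/n²)
√(45645 + E(-162)) = √(45645 + (-35/23 + 9/(-162)²)) = √(45645 + (-35/23 + 9*(1/26244))) = √(45645 + (-35/23 + 1/2916)) = √(45645 - 102037/67068) = √(3061216823/67068) = √70407986929/1242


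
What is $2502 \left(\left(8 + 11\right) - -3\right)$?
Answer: $55044$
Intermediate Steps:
$2502 \left(\left(8 + 11\right) - -3\right) = 2502 \left(19 + 3\right) = 2502 \cdot 22 = 55044$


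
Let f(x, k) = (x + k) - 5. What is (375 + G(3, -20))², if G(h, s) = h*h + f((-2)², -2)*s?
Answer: 197136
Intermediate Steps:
f(x, k) = -5 + k + x (f(x, k) = (k + x) - 5 = -5 + k + x)
G(h, s) = h² - 3*s (G(h, s) = h*h + (-5 - 2 + (-2)²)*s = h² + (-5 - 2 + 4)*s = h² - 3*s)
(375 + G(3, -20))² = (375 + (3² - 3*(-20)))² = (375 + (9 + 60))² = (375 + 69)² = 444² = 197136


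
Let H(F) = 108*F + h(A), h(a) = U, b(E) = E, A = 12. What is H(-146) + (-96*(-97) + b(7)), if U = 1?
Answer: -6448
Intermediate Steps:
h(a) = 1
H(F) = 1 + 108*F (H(F) = 108*F + 1 = 1 + 108*F)
H(-146) + (-96*(-97) + b(7)) = (1 + 108*(-146)) + (-96*(-97) + 7) = (1 - 15768) + (9312 + 7) = -15767 + 9319 = -6448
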